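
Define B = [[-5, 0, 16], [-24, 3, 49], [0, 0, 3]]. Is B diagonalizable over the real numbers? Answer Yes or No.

No

Characteristic polynomial: p(r) = r^3 - r^2 - 21r + 45 = (r - 3)^2(r + 5).
r = 3 has algebraic multiplicity 2; rank(B − 3I) = 2, so geometric multiplicity = 1.
Geometric multiplicity < algebraic multiplicity, so B is not diagonalizable.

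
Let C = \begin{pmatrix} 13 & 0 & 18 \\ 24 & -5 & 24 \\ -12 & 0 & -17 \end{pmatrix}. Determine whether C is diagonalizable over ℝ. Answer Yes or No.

Characteristic polynomial: p(r) = r^3 + 9r^2 + 15r - 25 = (r - 1)(r + 5)^2.
r = -5 has algebraic multiplicity 2; rank(C + 5I) = 1, so geometric multiplicity = 2.
Every eigenvalue has geometric = algebraic multiplicity, so C is diagonalizable.

Yes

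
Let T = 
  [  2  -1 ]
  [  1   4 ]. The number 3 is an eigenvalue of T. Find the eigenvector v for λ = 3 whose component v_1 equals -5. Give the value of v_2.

T − 3I = [[-1, -1], [1, 1]].
Solving (T − 3I)v = 0 gives the eigenspace spanned by (-5, 5).
With v_1 = -5, v = (-5, 5), so v_2 = 5.

5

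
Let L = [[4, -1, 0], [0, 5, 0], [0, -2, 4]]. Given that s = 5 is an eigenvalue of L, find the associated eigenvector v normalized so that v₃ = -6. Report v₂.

3

L − 5I = [[-1, -1, 0], [0, 0, 0], [0, -2, -1]].
Solving (L − 5I)v = 0 gives the eigenspace spanned by (-3, 3, -6).
With v₃ = -6, v = (-3, 3, -6), so v₂ = 3.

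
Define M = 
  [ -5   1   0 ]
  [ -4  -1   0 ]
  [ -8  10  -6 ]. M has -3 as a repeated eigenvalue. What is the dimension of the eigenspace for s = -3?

M + 3I = [[-2, 1, 0], [-4, 2, 0], [-8, 10, -3]].
This matrix has rank 2, so its null space has dimension 3 − 2 = 1.

1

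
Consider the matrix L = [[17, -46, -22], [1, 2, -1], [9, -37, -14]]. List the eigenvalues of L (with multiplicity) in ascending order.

Characteristic polynomial: p(λ) = λ^3 - 5λ^2 - 25λ + 125 = (λ - 5)^2(λ + 5).
Roots (with multiplicity): -5, 5, 5.

-5, 5, 5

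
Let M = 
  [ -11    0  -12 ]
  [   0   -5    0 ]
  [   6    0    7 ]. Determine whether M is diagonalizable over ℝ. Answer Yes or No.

Yes

Characteristic polynomial: p(r) = r^3 + 9r^2 + 15r - 25 = (r - 1)(r + 5)^2.
r = -5 has algebraic multiplicity 2; rank(M + 5I) = 1, so geometric multiplicity = 2.
Every eigenvalue has geometric = algebraic multiplicity, so M is diagonalizable.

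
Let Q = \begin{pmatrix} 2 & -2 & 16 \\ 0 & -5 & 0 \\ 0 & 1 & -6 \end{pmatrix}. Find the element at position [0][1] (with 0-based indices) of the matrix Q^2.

22

Characteristic polynomial: r^3 + 9r^2 + 8r - 60 = (r - 2)(r + 5)(r + 6), so the eigenvalues are -6, -5, 2.
r=2: eigenvector (1, 0, 0).
r=-5: eigenvector (-2, 1, 1).
r=-6: eigenvector (-2, 0, 1).
P = [[1, -2, -2], [0, 1, 0], [0, 1, 1]], D = diag(2, -5, -6), P⁻¹ = [[1, 0, 2], [0, 1, 0], [0, -1, 1]].
Q² = P·diag(4, 25, 36)·P⁻¹ = [[4, 22, -64], [0, 25, 0], [0, -11, 36]].
The requested entry is 22.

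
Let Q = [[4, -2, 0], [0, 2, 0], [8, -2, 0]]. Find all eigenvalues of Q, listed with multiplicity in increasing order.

0, 2, 4

Characteristic polynomial: p(t) = t^3 - 6t^2 + 8t = t(t - 4)(t - 2).
Roots (with multiplicity): 0, 2, 4.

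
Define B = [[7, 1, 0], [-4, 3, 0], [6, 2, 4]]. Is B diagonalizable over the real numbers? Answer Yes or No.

No

Characteristic polynomial: p(μ) = μ^3 - 14μ^2 + 65μ - 100 = (μ - 5)^2(μ - 4).
μ = 5 has algebraic multiplicity 2; rank(B − 5I) = 2, so geometric multiplicity = 1.
Geometric multiplicity < algebraic multiplicity, so B is not diagonalizable.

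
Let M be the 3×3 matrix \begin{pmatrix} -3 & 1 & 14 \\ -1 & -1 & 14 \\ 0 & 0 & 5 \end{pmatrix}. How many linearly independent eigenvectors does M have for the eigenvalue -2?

1

M + 2I = [[-1, 1, 14], [-1, 1, 14], [0, 0, 7]].
This matrix has rank 2, so its null space has dimension 3 − 2 = 1.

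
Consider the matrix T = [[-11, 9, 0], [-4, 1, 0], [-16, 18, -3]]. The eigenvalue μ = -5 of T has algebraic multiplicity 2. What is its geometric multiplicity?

1

T + 5I = [[-6, 9, 0], [-4, 6, 0], [-16, 18, 2]].
This matrix has rank 2, so its null space has dimension 3 − 2 = 1.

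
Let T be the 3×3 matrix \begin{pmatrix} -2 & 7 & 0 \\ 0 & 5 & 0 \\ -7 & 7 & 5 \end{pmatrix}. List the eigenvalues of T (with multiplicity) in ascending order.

-2, 5, 5

Characteristic polynomial: p(λ) = λ^3 - 8λ^2 + 5λ + 50 = (λ - 5)^2(λ + 2).
Roots (with multiplicity): -2, 5, 5.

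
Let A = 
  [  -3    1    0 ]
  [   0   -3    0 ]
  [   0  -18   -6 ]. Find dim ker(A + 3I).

A + 3I = [[0, 1, 0], [0, 0, 0], [0, -18, -3]].
This matrix has rank 2, so its null space has dimension 3 − 2 = 1.

1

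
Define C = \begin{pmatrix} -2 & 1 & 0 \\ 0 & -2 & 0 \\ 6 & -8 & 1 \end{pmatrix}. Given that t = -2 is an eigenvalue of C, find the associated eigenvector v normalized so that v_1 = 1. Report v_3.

C + 2I = [[0, 1, 0], [0, 0, 0], [6, -8, 3]].
Solving (C + 2I)v = 0 gives the eigenspace spanned by (1, 0, -2).
With v_1 = 1, v = (1, 0, -2), so v_3 = -2.

-2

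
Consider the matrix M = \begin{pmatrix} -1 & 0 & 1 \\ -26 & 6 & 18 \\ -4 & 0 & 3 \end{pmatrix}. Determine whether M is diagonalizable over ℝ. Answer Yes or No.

Characteristic polynomial: p(μ) = μ^3 - 8μ^2 + 13μ - 6 = (μ - 6)(μ - 1)^2.
μ = 1 has algebraic multiplicity 2; rank(M − 1I) = 2, so geometric multiplicity = 1.
Geometric multiplicity < algebraic multiplicity, so M is not diagonalizable.

No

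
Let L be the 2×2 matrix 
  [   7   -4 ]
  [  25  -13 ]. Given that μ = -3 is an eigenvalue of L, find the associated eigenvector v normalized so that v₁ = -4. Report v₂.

-10

L + 3I = [[10, -4], [25, -10]].
Solving (L + 3I)v = 0 gives the eigenspace spanned by (-4, -10).
With v₁ = -4, v = (-4, -10), so v₂ = -10.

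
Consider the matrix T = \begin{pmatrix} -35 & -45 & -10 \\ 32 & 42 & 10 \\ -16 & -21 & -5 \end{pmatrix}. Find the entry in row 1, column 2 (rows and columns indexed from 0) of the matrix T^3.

250

Characteristic polynomial: λ^3 - 2λ^2 - 15λ = λ(λ - 5)(λ + 3), so the eigenvalues are -3, 0, 5.
λ=-3: eigenvector (5, -4, 2).
λ=0: eigenvector (1, -1, 1).
λ=5: eigenvector (2, -2, 1).
P = [[5, 1, 2], [-4, -1, -2], [2, 1, 1]], D = diag(-3, 0, 5), P⁻¹ = [[1, 1, 0], [0, 1, 2], [-2, -3, -1]].
T³ = P·diag(-27, 0, 125)·P⁻¹ = [[-635, -885, -250], [608, 858, 250], [-304, -429, -125]].
The requested entry is 250.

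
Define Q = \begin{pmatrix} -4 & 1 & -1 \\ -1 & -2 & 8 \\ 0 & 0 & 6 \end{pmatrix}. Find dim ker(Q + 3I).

Q + 3I = [[-1, 1, -1], [-1, 1, 8], [0, 0, 9]].
This matrix has rank 2, so its null space has dimension 3 − 2 = 1.

1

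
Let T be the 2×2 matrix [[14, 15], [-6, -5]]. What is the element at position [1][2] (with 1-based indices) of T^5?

31515

Characteristic polynomial: μ^2 - 9μ + 20 = (μ - 5)(μ - 4), so the eigenvalues are 4, 5.
μ=5: eigenvector (-5, 3).
μ=4: eigenvector (-3, 2).
P = [[-5, -3], [3, 2]], D = diag(5, 4), P⁻¹ = [[-2, -3], [3, 5]].
T⁵ = P·diag(3125, 1024)·P⁻¹ = [[22034, 31515], [-12606, -17885]].
The requested entry is 31515.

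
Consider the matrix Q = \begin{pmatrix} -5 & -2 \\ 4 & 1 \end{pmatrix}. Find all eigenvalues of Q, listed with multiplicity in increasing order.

-3, -1

Characteristic polynomial: p(μ) = μ^2 + 4μ + 3 = (μ + 1)(μ + 3).
Roots (with multiplicity): -3, -1.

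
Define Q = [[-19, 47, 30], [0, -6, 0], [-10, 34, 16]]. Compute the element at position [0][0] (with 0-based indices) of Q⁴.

Characteristic polynomial: r^3 + 9r^2 + 14r - 24 = (r - 1)(r + 4)(r + 6), so the eigenvalues are -6, -4, 1.
r=-4: eigenvector (2, 0, 1).
r=-6: eigenvector (-1, 1, -2).
r=1: eigenvector (-3, 0, -2).
P = [[2, -1, -3], [0, 1, 0], [1, -2, -2]], D = diag(-4, -6, 1), P⁻¹ = [[2, -4, -3], [0, 1, 0], [1, -3, -2]].
Q⁴ = P·diag(256, 1296, 1)·P⁻¹ = [[1021, -3335, -1530], [0, 1296, 0], [510, -3610, -764]].
The requested entry is 1021.

1021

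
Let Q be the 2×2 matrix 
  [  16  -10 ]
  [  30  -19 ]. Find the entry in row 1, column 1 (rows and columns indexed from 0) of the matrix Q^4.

1021

Characteristic polynomial: μ^2 + 3μ - 4 = (μ - 1)(μ + 4), so the eigenvalues are -4, 1.
μ=1: eigenvector (-2, -3).
μ=-4: eigenvector (1, 2).
P = [[-2, 1], [-3, 2]], D = diag(1, -4), P⁻¹ = [[-2, 1], [-3, 2]].
Q⁴ = P·diag(1, 256)·P⁻¹ = [[-764, 510], [-1530, 1021]].
The requested entry is 1021.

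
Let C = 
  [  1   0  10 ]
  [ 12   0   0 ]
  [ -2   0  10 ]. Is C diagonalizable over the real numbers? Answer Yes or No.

Characteristic polynomial: p(t) = t^3 - 11t^2 + 30t = t(t - 6)(t - 5).
All 3 eigenvalues are distinct, so C is diagonalizable.

Yes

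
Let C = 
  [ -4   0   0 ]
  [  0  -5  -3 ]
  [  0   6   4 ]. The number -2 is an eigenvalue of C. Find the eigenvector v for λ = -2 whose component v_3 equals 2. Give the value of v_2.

C + 2I = [[-2, 0, 0], [0, -3, -3], [0, 6, 6]].
Solving (C + 2I)v = 0 gives the eigenspace spanned by (0, -2, 2).
With v_3 = 2, v = (0, -2, 2), so v_2 = -2.

-2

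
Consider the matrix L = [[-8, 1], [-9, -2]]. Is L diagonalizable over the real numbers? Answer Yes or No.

Characteristic polynomial: p(t) = t^2 + 10t + 25 = (t + 5)^2.
t = -5 has algebraic multiplicity 2; rank(L + 5I) = 1, so geometric multiplicity = 1.
Geometric multiplicity < algebraic multiplicity, so L is not diagonalizable.

No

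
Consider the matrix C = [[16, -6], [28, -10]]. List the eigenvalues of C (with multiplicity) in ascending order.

Characteristic polynomial: p(t) = t^2 - 6t + 8 = (t - 4)(t - 2).
Roots (with multiplicity): 2, 4.

2, 4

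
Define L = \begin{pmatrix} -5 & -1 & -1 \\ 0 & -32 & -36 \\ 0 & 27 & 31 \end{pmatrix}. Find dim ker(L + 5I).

L + 5I = [[0, -1, -1], [0, -27, -36], [0, 27, 36]].
This matrix has rank 2, so its null space has dimension 3 − 2 = 1.

1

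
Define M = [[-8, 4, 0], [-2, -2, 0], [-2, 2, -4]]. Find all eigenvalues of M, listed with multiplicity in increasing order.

-6, -4, -4

Characteristic polynomial: p(μ) = μ^3 + 14μ^2 + 64μ + 96 = (μ + 4)^2(μ + 6).
Roots (with multiplicity): -6, -4, -4.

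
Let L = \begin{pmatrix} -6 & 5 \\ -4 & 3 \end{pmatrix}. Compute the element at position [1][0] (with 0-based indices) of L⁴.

Characteristic polynomial: μ^2 + 3μ + 2 = (μ + 1)(μ + 2), so the eigenvalues are -2, -1.
μ=-2: eigenvector (5, 4).
μ=-1: eigenvector (-1, -1).
P = [[5, -1], [4, -1]], D = diag(-2, -1), P⁻¹ = [[1, -1], [4, -5]].
L⁴ = P·diag(16, 1)·P⁻¹ = [[76, -75], [60, -59]].
The requested entry is 60.

60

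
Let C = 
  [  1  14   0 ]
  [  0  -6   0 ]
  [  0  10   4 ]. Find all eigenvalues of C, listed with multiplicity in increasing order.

Characteristic polynomial: p(t) = t^3 + t^2 - 26t + 24 = (t - 4)(t - 1)(t + 6).
Roots (with multiplicity): -6, 1, 4.

-6, 1, 4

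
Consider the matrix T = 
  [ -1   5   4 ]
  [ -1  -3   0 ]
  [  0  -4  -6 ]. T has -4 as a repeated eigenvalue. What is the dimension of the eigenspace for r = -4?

T + 4I = [[3, 5, 4], [-1, 1, 0], [0, -4, -2]].
This matrix has rank 2, so its null space has dimension 3 − 2 = 1.

1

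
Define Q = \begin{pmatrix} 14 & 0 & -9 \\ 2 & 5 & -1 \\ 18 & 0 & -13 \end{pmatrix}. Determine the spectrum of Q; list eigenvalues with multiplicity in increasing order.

Characteristic polynomial: p(t) = t^3 - 6t^2 - 15t + 100 = (t - 5)^2(t + 4).
Roots (with multiplicity): -4, 5, 5.

-4, 5, 5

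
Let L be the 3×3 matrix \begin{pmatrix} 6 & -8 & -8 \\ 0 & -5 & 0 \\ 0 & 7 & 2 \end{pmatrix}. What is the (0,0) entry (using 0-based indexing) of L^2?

36

Characteristic polynomial: μ^3 - 3μ^2 - 28μ + 60 = (μ - 6)(μ - 2)(μ + 5), so the eigenvalues are -5, 2, 6.
μ=-5: eigenvector (0, 1, -1).
μ=6: eigenvector (1, 0, 0).
μ=2: eigenvector (2, 0, 1).
P = [[0, 1, 2], [1, 0, 0], [-1, 0, 1]], D = diag(-5, 6, 2), P⁻¹ = [[0, 1, 0], [1, -2, -2], [0, 1, 1]].
L² = P·diag(25, 36, 4)·P⁻¹ = [[36, -64, -64], [0, 25, 0], [0, -21, 4]].
The requested entry is 36.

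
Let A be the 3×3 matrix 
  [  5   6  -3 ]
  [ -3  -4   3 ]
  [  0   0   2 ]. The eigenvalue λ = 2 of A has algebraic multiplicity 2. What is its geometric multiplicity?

2

A − 2I = [[3, 6, -3], [-3, -6, 3], [0, 0, 0]].
This matrix has rank 1, so its null space has dimension 3 − 1 = 2.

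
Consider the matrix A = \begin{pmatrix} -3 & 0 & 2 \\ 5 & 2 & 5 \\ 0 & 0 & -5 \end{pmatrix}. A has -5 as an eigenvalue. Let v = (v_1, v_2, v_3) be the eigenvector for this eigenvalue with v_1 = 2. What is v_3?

-2

A + 5I = [[2, 0, 2], [5, 7, 5], [0, 0, 0]].
Solving (A + 5I)v = 0 gives the eigenspace spanned by (2, 0, -2).
With v_1 = 2, v = (2, 0, -2), so v_3 = -2.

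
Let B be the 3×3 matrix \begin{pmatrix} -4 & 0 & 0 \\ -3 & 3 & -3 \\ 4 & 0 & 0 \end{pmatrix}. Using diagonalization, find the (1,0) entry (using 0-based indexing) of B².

Characteristic polynomial: μ^3 + μ^2 - 12μ = μ(μ - 3)(μ + 4), so the eigenvalues are -4, 0, 3.
μ=0: eigenvector (0, 1, 1).
μ=3: eigenvector (0, 1, 0).
μ=-4: eigenvector (-1, 0, 1).
P = [[0, 0, -1], [1, 1, 0], [1, 0, 1]], D = diag(0, 3, -4), P⁻¹ = [[1, 0, 1], [-1, 1, -1], [-1, 0, 0]].
B² = P·diag(0, 9, 16)·P⁻¹ = [[16, 0, 0], [-9, 9, -9], [-16, 0, 0]].
The requested entry is -9.

-9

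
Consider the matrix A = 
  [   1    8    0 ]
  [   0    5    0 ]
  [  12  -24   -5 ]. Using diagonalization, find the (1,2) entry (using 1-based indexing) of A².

Characteristic polynomial: λ^3 - λ^2 - 25λ + 25 = (λ - 5)(λ - 1)(λ + 5), so the eigenvalues are -5, 1, 5.
λ=1: eigenvector (1, 0, 2).
λ=5: eigenvector (2, 1, 0).
λ=-5: eigenvector (0, 0, 1).
P = [[1, 2, 0], [0, 1, 0], [2, 0, 1]], D = diag(1, 5, -5), P⁻¹ = [[1, -2, 0], [0, 1, 0], [-2, 4, 1]].
A² = P·diag(1, 25, 25)·P⁻¹ = [[1, 48, 0], [0, 25, 0], [-48, 96, 25]].
The requested entry is 48.

48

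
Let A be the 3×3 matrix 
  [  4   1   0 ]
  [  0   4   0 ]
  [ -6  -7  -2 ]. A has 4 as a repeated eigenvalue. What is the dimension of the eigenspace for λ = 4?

1

A − 4I = [[0, 1, 0], [0, 0, 0], [-6, -7, -6]].
This matrix has rank 2, so its null space has dimension 3 − 2 = 1.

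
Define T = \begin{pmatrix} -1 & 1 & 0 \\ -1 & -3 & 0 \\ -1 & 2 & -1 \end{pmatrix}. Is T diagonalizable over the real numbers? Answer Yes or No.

Characteristic polynomial: p(r) = r^3 + 5r^2 + 8r + 4 = (r + 1)(r + 2)^2.
r = -2 has algebraic multiplicity 2; rank(T + 2I) = 2, so geometric multiplicity = 1.
Geometric multiplicity < algebraic multiplicity, so T is not diagonalizable.

No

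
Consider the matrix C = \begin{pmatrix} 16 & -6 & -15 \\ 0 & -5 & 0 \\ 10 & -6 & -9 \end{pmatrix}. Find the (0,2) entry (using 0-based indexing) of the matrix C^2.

-105

Characteristic polynomial: s^3 - 2s^2 - 29s + 30 = (s - 6)(s - 1)(s + 5), so the eigenvalues are -5, 1, 6.
s=6: eigenvector (3, 0, 2).
s=1: eigenvector (1, 0, 1).
s=-5: eigenvector (1, 1, 1).
P = [[3, 1, 1], [0, 0, 1], [2, 1, 1]], D = diag(6, 1, -5), P⁻¹ = [[1, 0, -1], [-2, -1, 3], [0, 1, 0]].
C² = P·diag(36, 1, 25)·P⁻¹ = [[106, 24, -105], [0, 25, 0], [70, 24, -69]].
The requested entry is -105.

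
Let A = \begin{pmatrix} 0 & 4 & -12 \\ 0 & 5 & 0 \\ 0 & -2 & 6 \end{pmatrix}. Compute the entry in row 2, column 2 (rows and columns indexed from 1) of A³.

Characteristic polynomial: r^3 - 11r^2 + 30r = r(r - 6)(r - 5), so the eigenvalues are 0, 5, 6.
r=6: eigenvector (-2, 0, 1).
r=5: eigenvector (-4, 1, 2).
r=0: eigenvector (1, 0, 0).
P = [[-2, -4, 1], [0, 1, 0], [1, 2, 0]], D = diag(6, 5, 0), P⁻¹ = [[0, -2, 1], [0, 1, 0], [1, 0, 2]].
A³ = P·diag(216, 125, 0)·P⁻¹ = [[0, 364, -432], [0, 125, 0], [0, -182, 216]].
The requested entry is 125.

125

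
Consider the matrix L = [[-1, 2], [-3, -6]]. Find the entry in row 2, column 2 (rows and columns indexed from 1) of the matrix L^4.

606

Characteristic polynomial: λ^2 + 7λ + 12 = (λ + 3)(λ + 4), so the eigenvalues are -4, -3.
λ=-3: eigenvector (1, -1).
λ=-4: eigenvector (-2, 3).
P = [[1, -2], [-1, 3]], D = diag(-3, -4), P⁻¹ = [[3, 2], [1, 1]].
L⁴ = P·diag(81, 256)·P⁻¹ = [[-269, -350], [525, 606]].
The requested entry is 606.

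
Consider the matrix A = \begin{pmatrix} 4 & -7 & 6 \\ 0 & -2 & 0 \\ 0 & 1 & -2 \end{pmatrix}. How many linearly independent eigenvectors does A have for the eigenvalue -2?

1

A + 2I = [[6, -7, 6], [0, 0, 0], [0, 1, 0]].
This matrix has rank 2, so its null space has dimension 3 − 2 = 1.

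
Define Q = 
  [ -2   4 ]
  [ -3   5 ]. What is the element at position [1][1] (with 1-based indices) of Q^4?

Characteristic polynomial: t^2 - 3t + 2 = (t - 2)(t - 1), so the eigenvalues are 1, 2.
t=1: eigenvector (4, 3).
t=2: eigenvector (1, 1).
P = [[4, 1], [3, 1]], D = diag(1, 2), P⁻¹ = [[1, -1], [-3, 4]].
Q⁴ = P·diag(1, 16)·P⁻¹ = [[-44, 60], [-45, 61]].
The requested entry is -44.

-44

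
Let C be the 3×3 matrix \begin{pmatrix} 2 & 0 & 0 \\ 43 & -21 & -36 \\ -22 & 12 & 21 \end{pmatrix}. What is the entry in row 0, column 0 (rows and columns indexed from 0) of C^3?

8

Characteristic polynomial: λ^3 - 2λ^2 - 9λ + 18 = (λ - 3)(λ - 2)(λ + 3), so the eigenvalues are -3, 2, 3.
λ=2: eigenvector (1, 5, -2).
λ=3: eigenvector (0, -3, 2).
λ=-3: eigenvector (0, -2, 1).
P = [[1, 0, 0], [5, -3, -2], [-2, 2, 1]], D = diag(2, 3, -3), P⁻¹ = [[1, 0, 0], [-1, 1, 2], [4, -2, -3]].
C³ = P·diag(8, 27, -27)·P⁻¹ = [[8, 0, 0], [337, -189, -324], [-178, 108, 189]].
The requested entry is 8.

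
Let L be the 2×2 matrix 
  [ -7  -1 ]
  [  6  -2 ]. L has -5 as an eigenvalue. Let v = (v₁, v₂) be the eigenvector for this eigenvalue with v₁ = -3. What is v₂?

L + 5I = [[-2, -1], [6, 3]].
Solving (L + 5I)v = 0 gives the eigenspace spanned by (-3, 6).
With v₁ = -3, v = (-3, 6), so v₂ = 6.

6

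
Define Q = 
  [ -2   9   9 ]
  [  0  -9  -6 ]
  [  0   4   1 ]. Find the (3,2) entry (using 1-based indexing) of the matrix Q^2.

-32

Characteristic polynomial: λ^3 + 10λ^2 + 31λ + 30 = (λ + 2)(λ + 3)(λ + 5), so the eigenvalues are -5, -3, -2.
λ=-2: eigenvector (1, 0, 0).
λ=-5: eigenvector (-3, 3, -2).
λ=-3: eigenvector (0, -1, 1).
P = [[1, -3, 0], [0, 3, -1], [0, -2, 1]], D = diag(-2, -5, -3), P⁻¹ = [[1, 3, 3], [0, 1, 1], [0, 2, 3]].
Q² = P·diag(4, 25, 9)·P⁻¹ = [[4, -63, -63], [0, 57, 48], [0, -32, -23]].
The requested entry is -32.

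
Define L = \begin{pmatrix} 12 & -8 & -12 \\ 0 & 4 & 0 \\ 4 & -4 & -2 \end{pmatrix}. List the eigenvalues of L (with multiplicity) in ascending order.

4, 4, 6

Characteristic polynomial: p(t) = t^3 - 14t^2 + 64t - 96 = (t - 6)(t - 4)^2.
Roots (with multiplicity): 4, 4, 6.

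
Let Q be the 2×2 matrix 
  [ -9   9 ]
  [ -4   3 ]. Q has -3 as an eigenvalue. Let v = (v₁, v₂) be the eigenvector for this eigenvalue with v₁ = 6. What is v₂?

4

Q + 3I = [[-6, 9], [-4, 6]].
Solving (Q + 3I)v = 0 gives the eigenspace spanned by (6, 4).
With v₁ = 6, v = (6, 4), so v₂ = 4.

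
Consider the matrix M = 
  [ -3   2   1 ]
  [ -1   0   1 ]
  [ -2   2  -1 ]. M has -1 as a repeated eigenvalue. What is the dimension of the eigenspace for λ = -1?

M + 1I = [[-2, 2, 1], [-1, 1, 1], [-2, 2, 0]].
This matrix has rank 2, so its null space has dimension 3 − 2 = 1.

1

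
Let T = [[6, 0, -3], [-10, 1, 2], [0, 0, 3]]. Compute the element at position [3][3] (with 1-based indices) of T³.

Characteristic polynomial: μ^3 - 10μ^2 + 27μ - 18 = (μ - 6)(μ - 3)(μ - 1), so the eigenvalues are 1, 3, 6.
μ=6: eigenvector (1, -2, 0).
μ=1: eigenvector (0, 1, 0).
μ=3: eigenvector (1, -4, 1).
P = [[1, 0, 1], [-2, 1, -4], [0, 0, 1]], D = diag(6, 1, 3), P⁻¹ = [[1, 0, -1], [2, 1, 2], [0, 0, 1]].
T³ = P·diag(216, 1, 27)·P⁻¹ = [[216, 0, -189], [-430, 1, 326], [0, 0, 27]].
The requested entry is 27.

27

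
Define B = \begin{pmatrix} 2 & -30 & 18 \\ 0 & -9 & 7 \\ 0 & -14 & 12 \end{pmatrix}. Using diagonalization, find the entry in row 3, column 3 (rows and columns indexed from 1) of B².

Characteristic polynomial: r^3 - 5r^2 - 4r + 20 = (r - 5)(r - 2)(r + 2), so the eigenvalues are -2, 2, 5.
r=2: eigenvector (1, 0, 0).
r=5: eigenvector (-2, -1, -2).
r=-2: eigenvector (3, 1, 1).
P = [[1, -2, 3], [0, -1, 1], [0, -2, 1]], D = diag(2, 5, -2), P⁻¹ = [[1, -4, 1], [0, 1, -1], [0, 2, -1]].
B² = P·diag(4, 25, 4)·P⁻¹ = [[4, -42, 42], [0, -17, 21], [0, -42, 46]].
The requested entry is 46.

46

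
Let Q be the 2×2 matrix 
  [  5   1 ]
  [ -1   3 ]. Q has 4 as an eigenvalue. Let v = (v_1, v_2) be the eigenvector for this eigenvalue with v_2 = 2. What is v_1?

-2

Q − 4I = [[1, 1], [-1, -1]].
Solving (Q − 4I)v = 0 gives the eigenspace spanned by (-2, 2).
With v_2 = 2, v = (-2, 2), so v_1 = -2.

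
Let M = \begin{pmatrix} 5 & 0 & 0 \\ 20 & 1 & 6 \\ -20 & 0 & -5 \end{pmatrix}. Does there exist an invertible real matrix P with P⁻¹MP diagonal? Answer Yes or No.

Characteristic polynomial: p(t) = t^3 - t^2 - 25t + 25 = (t - 5)(t - 1)(t + 5).
All 3 eigenvalues are distinct, so M is diagonalizable.

Yes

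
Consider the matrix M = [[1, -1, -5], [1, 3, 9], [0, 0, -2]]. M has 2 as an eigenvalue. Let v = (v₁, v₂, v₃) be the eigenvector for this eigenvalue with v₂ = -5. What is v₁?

M − 2I = [[-1, -1, -5], [1, 1, 9], [0, 0, -4]].
Solving (M − 2I)v = 0 gives the eigenspace spanned by (5, -5, 0).
With v₂ = -5, v = (5, -5, 0), so v₁ = 5.

5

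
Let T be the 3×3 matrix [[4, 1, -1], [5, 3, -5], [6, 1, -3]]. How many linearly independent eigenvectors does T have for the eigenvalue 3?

T − 3I = [[1, 1, -1], [5, 0, -5], [6, 1, -6]].
This matrix has rank 2, so its null space has dimension 3 − 2 = 1.

1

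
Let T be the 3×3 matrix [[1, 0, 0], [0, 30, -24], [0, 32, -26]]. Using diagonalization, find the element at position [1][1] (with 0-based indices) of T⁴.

Characteristic polynomial: λ^3 - 5λ^2 - 8λ + 12 = (λ - 6)(λ - 1)(λ + 2), so the eigenvalues are -2, 1, 6.
λ=1: eigenvector (1, 0, 0).
λ=-2: eigenvector (0, -3, -4).
λ=6: eigenvector (0, 1, 1).
P = [[1, 0, 0], [0, -3, 1], [0, -4, 1]], D = diag(1, -2, 6), P⁻¹ = [[1, 0, 0], [0, 1, -1], [0, 4, -3]].
T⁴ = P·diag(1, 16, 1296)·P⁻¹ = [[1, 0, 0], [0, 5136, -3840], [0, 5120, -3824]].
The requested entry is 5136.

5136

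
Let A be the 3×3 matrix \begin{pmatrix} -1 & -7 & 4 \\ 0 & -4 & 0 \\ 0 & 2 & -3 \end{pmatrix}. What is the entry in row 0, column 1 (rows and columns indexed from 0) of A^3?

Characteristic polynomial: s^3 + 8s^2 + 19s + 12 = (s + 1)(s + 3)(s + 4), so the eigenvalues are -4, -3, -1.
s=-3: eigenvector (-2, 0, 1).
s=-4: eigenvector (5, 1, -2).
s=-1: eigenvector (1, 0, 0).
P = [[-2, 5, 1], [0, 1, 0], [1, -2, 0]], D = diag(-3, -4, -1), P⁻¹ = [[0, 2, 1], [0, 1, 0], [1, -1, 2]].
A³ = P·diag(-27, -64, -1)·P⁻¹ = [[-1, -211, 52], [0, -64, 0], [0, 74, -27]].
The requested entry is -211.

-211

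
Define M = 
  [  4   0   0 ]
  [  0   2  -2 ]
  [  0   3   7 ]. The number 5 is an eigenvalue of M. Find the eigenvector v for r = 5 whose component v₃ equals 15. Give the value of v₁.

0

M − 5I = [[-1, 0, 0], [0, -3, -2], [0, 3, 2]].
Solving (M − 5I)v = 0 gives the eigenspace spanned by (0, -10, 15).
With v₃ = 15, v = (0, -10, 15), so v₁ = 0.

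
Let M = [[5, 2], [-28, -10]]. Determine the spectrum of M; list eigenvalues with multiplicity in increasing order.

-3, -2

Characteristic polynomial: p(μ) = μ^2 + 5μ + 6 = (μ + 2)(μ + 3).
Roots (with multiplicity): -3, -2.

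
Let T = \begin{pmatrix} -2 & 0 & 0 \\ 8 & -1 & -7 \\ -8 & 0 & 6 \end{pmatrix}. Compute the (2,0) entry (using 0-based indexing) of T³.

-224

Characteristic polynomial: s^3 - 3s^2 - 16s - 12 = (s - 6)(s + 1)(s + 2), so the eigenvalues are -2, -1, 6.
s=-2: eigenvector (1, -1, 1).
s=-1: eigenvector (0, 1, 0).
s=6: eigenvector (0, -1, 1).
P = [[1, 0, 0], [-1, 1, -1], [1, 0, 1]], D = diag(-2, -1, 6), P⁻¹ = [[1, 0, 0], [0, 1, 1], [-1, 0, 1]].
T³ = P·diag(-8, -1, 216)·P⁻¹ = [[-8, 0, 0], [224, -1, -217], [-224, 0, 216]].
The requested entry is -224.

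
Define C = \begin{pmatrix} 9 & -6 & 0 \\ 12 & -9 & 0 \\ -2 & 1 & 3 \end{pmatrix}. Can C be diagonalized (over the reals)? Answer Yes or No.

Characteristic polynomial: p(t) = t^3 - 3t^2 - 9t + 27 = (t - 3)^2(t + 3).
t = 3 has algebraic multiplicity 2; rank(C − 3I) = 2, so geometric multiplicity = 1.
Geometric multiplicity < algebraic multiplicity, so C is not diagonalizable.

No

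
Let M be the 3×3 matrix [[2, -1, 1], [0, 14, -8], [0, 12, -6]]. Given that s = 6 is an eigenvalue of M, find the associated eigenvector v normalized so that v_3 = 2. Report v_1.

0

M − 6I = [[-4, -1, 1], [0, 8, -8], [0, 12, -12]].
Solving (M − 6I)v = 0 gives the eigenspace spanned by (0, 2, 2).
With v_3 = 2, v = (0, 2, 2), so v_1 = 0.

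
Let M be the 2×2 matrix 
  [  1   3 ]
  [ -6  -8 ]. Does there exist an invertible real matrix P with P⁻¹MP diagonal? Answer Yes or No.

Yes

Characteristic polynomial: p(μ) = μ^2 + 7μ + 10 = (μ + 2)(μ + 5).
All 2 eigenvalues are distinct, so M is diagonalizable.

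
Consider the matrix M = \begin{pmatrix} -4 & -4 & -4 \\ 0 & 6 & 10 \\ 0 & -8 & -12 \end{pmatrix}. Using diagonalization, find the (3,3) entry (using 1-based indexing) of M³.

Characteristic polynomial: s^3 + 10s^2 + 32s + 32 = (s + 2)(s + 4)^2, so the eigenvalues are -4, -4, -2.
s=-4: eigenvector (1, -2, 2).
s=-2: eigenvector (-2, 5, -4).
s=-4: eigenvector (0, -1, 1).
P = [[1, -2, 0], [-2, 5, -1], [2, -4, 1]], D = diag(-4, -2, -4), P⁻¹ = [[1, 2, 2], [0, 1, 1], [-2, 0, 1]].
M³ = P·diag(-64, -8, -64)·P⁻¹ = [[-64, -112, -112], [0, 216, 280], [0, -224, -288]].
The requested entry is -288.

-288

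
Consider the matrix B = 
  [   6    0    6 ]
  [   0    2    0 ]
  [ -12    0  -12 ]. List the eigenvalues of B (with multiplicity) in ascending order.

-6, 0, 2

Characteristic polynomial: p(μ) = μ^3 + 4μ^2 - 12μ = μ(μ - 2)(μ + 6).
Roots (with multiplicity): -6, 0, 2.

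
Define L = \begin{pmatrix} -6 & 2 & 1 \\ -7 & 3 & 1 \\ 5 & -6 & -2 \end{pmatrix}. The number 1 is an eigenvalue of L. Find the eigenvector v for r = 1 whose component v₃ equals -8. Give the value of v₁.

0

L − 1I = [[-7, 2, 1], [-7, 2, 1], [5, -6, -3]].
Solving (L − 1I)v = 0 gives the eigenspace spanned by (0, 4, -8).
With v₃ = -8, v = (0, 4, -8), so v₁ = 0.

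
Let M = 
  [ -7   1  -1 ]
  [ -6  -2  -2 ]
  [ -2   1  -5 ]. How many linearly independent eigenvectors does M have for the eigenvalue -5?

M + 5I = [[-2, 1, -1], [-6, 3, -2], [-2, 1, 0]].
This matrix has rank 2, so its null space has dimension 3 − 2 = 1.

1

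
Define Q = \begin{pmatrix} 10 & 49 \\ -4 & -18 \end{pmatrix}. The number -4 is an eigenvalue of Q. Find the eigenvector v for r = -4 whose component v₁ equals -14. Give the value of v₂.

4

Q + 4I = [[14, 49], [-4, -14]].
Solving (Q + 4I)v = 0 gives the eigenspace spanned by (-14, 4).
With v₁ = -14, v = (-14, 4), so v₂ = 4.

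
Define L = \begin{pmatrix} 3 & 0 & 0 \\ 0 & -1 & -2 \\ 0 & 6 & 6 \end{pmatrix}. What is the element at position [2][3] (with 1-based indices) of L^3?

Characteristic polynomial: r^3 - 8r^2 + 21r - 18 = (r - 3)^2(r - 2), so the eigenvalues are 2, 3, 3.
r=3: eigenvector (1, -1, 2).
r=3: eigenvector (0, 1, -2).
r=2: eigenvector (0, 2, -3).
P = [[1, 0, 0], [-1, 1, 2], [2, -2, -3]], D = diag(3, 3, 2), P⁻¹ = [[1, 0, 0], [1, -3, -2], [0, 2, 1]].
L³ = P·diag(27, 27, 8)·P⁻¹ = [[27, 0, 0], [0, -49, -38], [0, 114, 84]].
The requested entry is -38.

-38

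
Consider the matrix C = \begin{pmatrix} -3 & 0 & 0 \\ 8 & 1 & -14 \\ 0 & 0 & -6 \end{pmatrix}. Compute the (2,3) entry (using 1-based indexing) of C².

Characteristic polynomial: r^3 + 8r^2 + 9r - 18 = (r - 1)(r + 3)(r + 6), so the eigenvalues are -6, -3, 1.
r=-3: eigenvector (1, -2, 0).
r=1: eigenvector (0, 1, 0).
r=-6: eigenvector (0, 2, 1).
P = [[1, 0, 0], [-2, 1, 2], [0, 0, 1]], D = diag(-3, 1, -6), P⁻¹ = [[1, 0, 0], [2, 1, -2], [0, 0, 1]].
C² = P·diag(9, 1, 36)·P⁻¹ = [[9, 0, 0], [-16, 1, 70], [0, 0, 36]].
The requested entry is 70.

70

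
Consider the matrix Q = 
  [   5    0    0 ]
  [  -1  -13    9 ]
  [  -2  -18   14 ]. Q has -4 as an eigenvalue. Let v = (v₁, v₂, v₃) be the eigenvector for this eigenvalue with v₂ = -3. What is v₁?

0

Q + 4I = [[9, 0, 0], [-1, -9, 9], [-2, -18, 18]].
Solving (Q + 4I)v = 0 gives the eigenspace spanned by (0, -3, -3).
With v₂ = -3, v = (0, -3, -3), so v₁ = 0.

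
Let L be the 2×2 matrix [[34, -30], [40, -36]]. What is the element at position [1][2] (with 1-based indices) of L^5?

-26400

Characteristic polynomial: r^2 + 2r - 24 = (r - 4)(r + 6), so the eigenvalues are -6, 4.
r=4: eigenvector (1, 1).
r=-6: eigenvector (3, 4).
P = [[1, 3], [1, 4]], D = diag(4, -6), P⁻¹ = [[4, -3], [-1, 1]].
L⁵ = P·diag(1024, -7776)·P⁻¹ = [[27424, -26400], [35200, -34176]].
The requested entry is -26400.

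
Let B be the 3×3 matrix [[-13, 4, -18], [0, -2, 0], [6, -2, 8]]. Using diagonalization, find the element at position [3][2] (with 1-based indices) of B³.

Characteristic polynomial: r^3 + 7r^2 + 14r + 8 = (r + 1)(r + 2)(r + 4), so the eigenvalues are -4, -2, -1.
r=-4: eigenvector (-2, 0, 1).
r=-2: eigenvector (2, 1, -1).
r=-1: eigenvector (-3, 0, 2).
P = [[-2, 2, -3], [0, 1, 0], [1, -1, 2]], D = diag(-4, -2, -1), P⁻¹ = [[-2, 1, -3], [0, 1, 0], [1, 0, 2]].
B³ = P·diag(-64, -8, -1)·P⁻¹ = [[-253, 112, -378], [0, -8, 0], [126, -56, 188]].
The requested entry is -56.

-56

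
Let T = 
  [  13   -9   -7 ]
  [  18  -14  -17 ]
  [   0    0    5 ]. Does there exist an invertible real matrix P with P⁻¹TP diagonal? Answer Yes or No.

Yes

Characteristic polynomial: p(λ) = λ^3 - 4λ^2 - 25λ + 100 = (λ - 5)(λ - 4)(λ + 5).
All 3 eigenvalues are distinct, so T is diagonalizable.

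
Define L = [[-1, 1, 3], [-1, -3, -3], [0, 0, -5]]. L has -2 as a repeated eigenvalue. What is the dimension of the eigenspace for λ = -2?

L + 2I = [[1, 1, 3], [-1, -1, -3], [0, 0, -3]].
This matrix has rank 2, so its null space has dimension 3 − 2 = 1.

1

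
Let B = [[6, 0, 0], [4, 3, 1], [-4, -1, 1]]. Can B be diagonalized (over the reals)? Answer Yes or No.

Characteristic polynomial: p(μ) = μ^3 - 10μ^2 + 28μ - 24 = (μ - 6)(μ - 2)^2.
μ = 2 has algebraic multiplicity 2; rank(B − 2I) = 2, so geometric multiplicity = 1.
Geometric multiplicity < algebraic multiplicity, so B is not diagonalizable.

No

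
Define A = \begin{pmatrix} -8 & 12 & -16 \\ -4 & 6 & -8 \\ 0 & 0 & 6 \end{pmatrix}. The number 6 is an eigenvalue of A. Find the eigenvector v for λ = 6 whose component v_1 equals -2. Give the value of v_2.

A − 6I = [[-14, 12, -16], [-4, 0, -8], [0, 0, 0]].
Solving (A − 6I)v = 0 gives the eigenspace spanned by (-2, -1, 1).
With v_1 = -2, v = (-2, -1, 1), so v_2 = -1.

-1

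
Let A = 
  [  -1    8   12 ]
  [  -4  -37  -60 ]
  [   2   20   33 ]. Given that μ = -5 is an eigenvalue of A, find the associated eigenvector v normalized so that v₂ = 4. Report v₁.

A + 5I = [[4, 8, 12], [-4, -32, -60], [2, 20, 38]].
Solving (A + 5I)v = 0 gives the eigenspace spanned by (-2, 4, -2).
With v₂ = 4, v = (-2, 4, -2), so v₁ = -2.

-2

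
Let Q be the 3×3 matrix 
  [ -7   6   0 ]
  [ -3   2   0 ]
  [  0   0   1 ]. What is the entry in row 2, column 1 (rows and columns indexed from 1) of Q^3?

Characteristic polynomial: r^3 + 4r^2 - r - 4 = (r - 1)(r + 1)(r + 4), so the eigenvalues are -4, -1, 1.
r=-4: eigenvector (2, 1, 0).
r=-1: eigenvector (1, 1, 0).
r=1: eigenvector (0, 0, 1).
P = [[2, 1, 0], [1, 1, 0], [0, 0, 1]], D = diag(-4, -1, 1), P⁻¹ = [[1, -1, 0], [-1, 2, 0], [0, 0, 1]].
Q³ = P·diag(-64, -1, 1)·P⁻¹ = [[-127, 126, 0], [-63, 62, 0], [0, 0, 1]].
The requested entry is -63.

-63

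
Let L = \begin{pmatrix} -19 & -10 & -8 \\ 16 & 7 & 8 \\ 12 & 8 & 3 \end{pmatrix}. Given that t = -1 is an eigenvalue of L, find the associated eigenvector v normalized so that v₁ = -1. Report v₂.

1

L + 1I = [[-18, -10, -8], [16, 8, 8], [12, 8, 4]].
Solving (L + 1I)v = 0 gives the eigenspace spanned by (-1, 1, 1).
With v₁ = -1, v = (-1, 1, 1), so v₂ = 1.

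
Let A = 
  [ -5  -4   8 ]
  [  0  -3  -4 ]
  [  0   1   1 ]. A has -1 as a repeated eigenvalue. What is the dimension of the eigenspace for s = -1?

1

A + 1I = [[-4, -4, 8], [0, -2, -4], [0, 1, 2]].
This matrix has rank 2, so its null space has dimension 3 − 2 = 1.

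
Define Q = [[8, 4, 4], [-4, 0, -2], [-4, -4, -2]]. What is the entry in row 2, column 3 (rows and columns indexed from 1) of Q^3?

-56

Characteristic polynomial: s^3 - 6s^2 + 8s = s(s - 4)(s - 2), so the eigenvalues are 0, 2, 4.
s=0: eigenvector (1, 0, -2).
s=4: eigenvector (-1, 1, 0).
s=2: eigenvector (0, 1, -1).
P = [[1, -1, 0], [0, 1, 1], [-2, 0, -1]], D = diag(0, 4, 2), P⁻¹ = [[-1, -1, -1], [-2, -1, -1], [2, 2, 1]].
Q³ = P·diag(0, 64, 8)·P⁻¹ = [[128, 64, 64], [-112, -48, -56], [-16, -16, -8]].
The requested entry is -56.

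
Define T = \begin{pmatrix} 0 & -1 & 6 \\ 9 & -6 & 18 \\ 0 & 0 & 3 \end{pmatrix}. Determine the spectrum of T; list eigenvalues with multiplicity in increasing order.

-3, -3, 3

Characteristic polynomial: p(λ) = λ^3 + 3λ^2 - 9λ - 27 = (λ - 3)(λ + 3)^2.
Roots (with multiplicity): -3, -3, 3.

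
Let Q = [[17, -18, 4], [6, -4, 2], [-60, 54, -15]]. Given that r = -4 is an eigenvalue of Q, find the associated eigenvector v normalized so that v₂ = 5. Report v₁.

Q + 4I = [[21, -18, 4], [6, 0, 2], [-60, 54, -11]].
Solving (Q + 4I)v = 0 gives the eigenspace spanned by (10, 5, -30).
With v₂ = 5, v = (10, 5, -30), so v₁ = 10.

10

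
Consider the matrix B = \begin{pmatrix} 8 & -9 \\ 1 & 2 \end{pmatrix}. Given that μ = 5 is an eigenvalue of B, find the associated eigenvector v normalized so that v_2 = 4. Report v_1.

12

B − 5I = [[3, -9], [1, -3]].
Solving (B − 5I)v = 0 gives the eigenspace spanned by (12, 4).
With v_2 = 4, v = (12, 4), so v_1 = 12.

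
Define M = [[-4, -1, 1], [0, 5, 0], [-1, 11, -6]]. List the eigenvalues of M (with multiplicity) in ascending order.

-5, -5, 5

Characteristic polynomial: p(s) = s^3 + 5s^2 - 25s - 125 = (s - 5)(s + 5)^2.
Roots (with multiplicity): -5, -5, 5.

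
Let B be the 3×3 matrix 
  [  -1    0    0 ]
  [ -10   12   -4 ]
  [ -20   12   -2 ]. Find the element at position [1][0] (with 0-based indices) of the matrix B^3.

-130

Characteristic polynomial: μ^3 - 9μ^2 + 14μ + 24 = (μ - 6)(μ - 4)(μ + 1), so the eigenvalues are -1, 4, 6.
μ=-1: eigenvector (1, 2, 4).
μ=4: eigenvector (0, 1, 2).
μ=6: eigenvector (0, -2, -3).
P = [[1, 0, 0], [2, 1, -2], [4, 2, -3]], D = diag(-1, 4, 6), P⁻¹ = [[1, 0, 0], [-2, -3, 2], [0, -2, 1]].
B³ = P·diag(-1, 64, 216)·P⁻¹ = [[-1, 0, 0], [-130, 672, -304], [-260, 912, -392]].
The requested entry is -130.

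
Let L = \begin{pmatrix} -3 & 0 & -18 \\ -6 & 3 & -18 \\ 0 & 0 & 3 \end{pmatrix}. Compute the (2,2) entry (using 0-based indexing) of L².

Characteristic polynomial: μ^3 - 3μ^2 - 9μ + 27 = (μ - 3)^2(μ + 3), so the eigenvalues are -3, 3, 3.
μ=3: eigenvector (-3, -2, 1).
μ=3: eigenvector (0, 1, 0).
μ=-3: eigenvector (1, 1, 0).
P = [[-3, 0, 1], [-2, 1, 1], [1, 0, 0]], D = diag(3, 3, -3), P⁻¹ = [[0, 0, 1], [-1, 1, -1], [1, 0, 3]].
L² = P·diag(9, 9, 9)·P⁻¹ = [[9, 0, 0], [0, 9, 0], [0, 0, 9]].
The requested entry is 9.

9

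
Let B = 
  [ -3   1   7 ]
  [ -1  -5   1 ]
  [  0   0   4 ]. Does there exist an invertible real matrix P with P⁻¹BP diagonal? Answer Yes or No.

Characteristic polynomial: p(r) = r^3 + 4r^2 - 16r - 64 = (r - 4)(r + 4)^2.
r = -4 has algebraic multiplicity 2; rank(B + 4I) = 2, so geometric multiplicity = 1.
Geometric multiplicity < algebraic multiplicity, so B is not diagonalizable.

No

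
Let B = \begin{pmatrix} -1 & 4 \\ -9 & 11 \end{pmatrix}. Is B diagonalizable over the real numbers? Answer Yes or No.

No

Characteristic polynomial: p(t) = t^2 - 10t + 25 = (t - 5)^2.
t = 5 has algebraic multiplicity 2; rank(B − 5I) = 1, so geometric multiplicity = 1.
Geometric multiplicity < algebraic multiplicity, so B is not diagonalizable.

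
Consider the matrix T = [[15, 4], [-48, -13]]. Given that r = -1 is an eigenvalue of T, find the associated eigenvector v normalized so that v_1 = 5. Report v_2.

T + 1I = [[16, 4], [-48, -12]].
Solving (T + 1I)v = 0 gives the eigenspace spanned by (5, -20).
With v_1 = 5, v = (5, -20), so v_2 = -20.

-20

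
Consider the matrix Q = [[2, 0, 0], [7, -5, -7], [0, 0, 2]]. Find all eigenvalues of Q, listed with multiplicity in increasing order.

Characteristic polynomial: p(μ) = μ^3 + μ^2 - 16μ + 20 = (μ - 2)^2(μ + 5).
Roots (with multiplicity): -5, 2, 2.

-5, 2, 2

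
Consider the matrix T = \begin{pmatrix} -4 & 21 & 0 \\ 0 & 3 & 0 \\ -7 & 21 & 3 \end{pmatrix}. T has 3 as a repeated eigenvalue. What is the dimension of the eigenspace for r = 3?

T − 3I = [[-7, 21, 0], [0, 0, 0], [-7, 21, 0]].
This matrix has rank 1, so its null space has dimension 3 − 1 = 2.

2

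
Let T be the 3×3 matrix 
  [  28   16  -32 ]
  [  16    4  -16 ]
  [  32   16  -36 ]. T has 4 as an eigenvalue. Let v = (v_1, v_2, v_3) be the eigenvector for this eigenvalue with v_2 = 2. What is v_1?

4

T − 4I = [[24, 16, -32], [16, 0, -16], [32, 16, -40]].
Solving (T − 4I)v = 0 gives the eigenspace spanned by (4, 2, 4).
With v_2 = 2, v = (4, 2, 4), so v_1 = 4.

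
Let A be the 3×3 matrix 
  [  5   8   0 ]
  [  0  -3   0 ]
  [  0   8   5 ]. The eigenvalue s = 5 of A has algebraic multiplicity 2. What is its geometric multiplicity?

2

A − 5I = [[0, 8, 0], [0, -8, 0], [0, 8, 0]].
This matrix has rank 1, so its null space has dimension 3 − 1 = 2.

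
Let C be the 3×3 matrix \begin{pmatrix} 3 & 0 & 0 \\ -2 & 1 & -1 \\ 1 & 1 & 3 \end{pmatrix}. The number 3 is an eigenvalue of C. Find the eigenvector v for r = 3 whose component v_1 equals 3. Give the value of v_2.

C − 3I = [[0, 0, 0], [-2, -2, -1], [1, 1, 0]].
Solving (C − 3I)v = 0 gives the eigenspace spanned by (3, -3, 0).
With v_1 = 3, v = (3, -3, 0), so v_2 = -3.

-3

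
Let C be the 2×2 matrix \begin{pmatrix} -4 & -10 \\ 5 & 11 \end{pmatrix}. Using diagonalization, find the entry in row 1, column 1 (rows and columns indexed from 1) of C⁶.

-46654

Characteristic polynomial: λ^2 - 7λ + 6 = (λ - 6)(λ - 1), so the eigenvalues are 1, 6.
λ=1: eigenvector (-2, 1).
λ=6: eigenvector (-1, 1).
P = [[-2, -1], [1, 1]], D = diag(1, 6), P⁻¹ = [[-1, -1], [1, 2]].
C⁶ = P·diag(1, 46656)·P⁻¹ = [[-46654, -93310], [46655, 93311]].
The requested entry is -46654.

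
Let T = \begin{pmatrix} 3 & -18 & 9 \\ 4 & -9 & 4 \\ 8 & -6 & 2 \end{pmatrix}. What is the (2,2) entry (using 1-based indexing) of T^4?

Characteristic polynomial: μ^3 + 4μ^2 - 15μ - 18 = (μ - 3)(μ + 1)(μ + 6), so the eigenvalues are -6, -1, 3.
μ=3: eigenvector (1, 1, 2).
μ=-1: eigenvector (0, 1, 2).
μ=-6: eigenvector (-1, 0, 1).
P = [[1, 0, -1], [1, 1, 0], [2, 2, 1]], D = diag(3, -1, -6), P⁻¹ = [[1, -2, 1], [-1, 3, -1], [0, -2, 1]].
T⁴ = P·diag(81, 1, 1296)·P⁻¹ = [[81, 2430, -1215], [80, -159, 80], [160, -2910, 1456]].
The requested entry is -159.

-159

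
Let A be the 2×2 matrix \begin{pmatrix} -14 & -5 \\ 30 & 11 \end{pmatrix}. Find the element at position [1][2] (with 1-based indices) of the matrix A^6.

Characteristic polynomial: λ^2 + 3λ - 4 = (λ - 1)(λ + 4), so the eigenvalues are -4, 1.
λ=-4: eigenvector (1, -2).
λ=1: eigenvector (1, -3).
P = [[1, 1], [-2, -3]], D = diag(-4, 1), P⁻¹ = [[3, 1], [-2, -1]].
A⁶ = P·diag(4096, 1)·P⁻¹ = [[12286, 4095], [-24570, -8189]].
The requested entry is 4095.

4095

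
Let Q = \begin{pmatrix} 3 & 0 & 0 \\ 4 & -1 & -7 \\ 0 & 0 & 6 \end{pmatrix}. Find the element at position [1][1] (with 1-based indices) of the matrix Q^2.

9

Characteristic polynomial: r^3 - 8r^2 + 9r + 18 = (r - 6)(r - 3)(r + 1), so the eigenvalues are -1, 3, 6.
r=6: eigenvector (0, -1, 1).
r=-1: eigenvector (0, 1, 0).
r=3: eigenvector (1, 1, 0).
P = [[0, 0, 1], [-1, 1, 1], [1, 0, 0]], D = diag(6, -1, 3), P⁻¹ = [[0, 0, 1], [-1, 1, 1], [1, 0, 0]].
Q² = P·diag(36, 1, 9)·P⁻¹ = [[9, 0, 0], [8, 1, -35], [0, 0, 36]].
The requested entry is 9.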